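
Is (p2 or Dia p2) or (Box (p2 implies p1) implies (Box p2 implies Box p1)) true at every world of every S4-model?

Valid

Tableau for the negation not ((p2 or Dia p2) or (Box (p2 implies p1) implies (Box p2 implies Box p1))):
1. not ((p2 or Dia p2) or (Box (p2 implies p1) implies (Box p2 implies Box p1))), w0
2. not (p2 or Dia p2), w0
3. not (Box (p2 implies p1) implies (Box p2 implies Box p1)), w0
4. not p2, w0
5. not Dia p2, w0
6. Box (p2 implies p1), w0
7. not (Box p2 implies Box p1), w0
8. Box p2, w0
9. not Box p1, w0
10. p2 implies p1, w0
11. p2, w0
Accessibility: w0Rw0
Branch closes: p2 and not p2 both at w0.
Every branch of the negation's tableau closes; the branch above is one of them.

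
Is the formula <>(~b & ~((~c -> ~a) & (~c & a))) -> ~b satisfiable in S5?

Satisfiable

1. <>(~b & ~((~c -> ~a) & (~c & a))) -> ~b, 0
2. ~b, 0
Accessibility: 0R0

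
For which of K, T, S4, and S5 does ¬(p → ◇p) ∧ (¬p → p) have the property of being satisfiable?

K

K-tableau for the formula:
1. ¬(p → ◇p) ∧ (¬p → p), w0
2. ¬(p → ◇p), w0
3. ¬p → p, w0
4. p, w0
5. ¬◇p, w0
Complete open branch: satisfiable in K.
T-tableau for the formula:
1. ¬(p → ◇p) ∧ (¬p → p), w0
2. ¬(p → ◇p), w0
3. ¬p → p, w0
4. p, w0
5. ¬◇p, w0
6. ¬p, w0
Accessibility: w0Rw0
Branch closes: p and ¬p both at w0.
Every branch closes (one shown): unsatisfiable in T, hence also in S4, S5 (every S4/S5-frame is a T-frame).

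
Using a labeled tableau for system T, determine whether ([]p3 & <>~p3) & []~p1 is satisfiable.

Unsatisfiable

1. ([]p3 & <>~p3) & []~p1, w0
2. []p3 & <>~p3, w0
3. []~p1, w0
4. []p3, w0
5. <>~p3, w0
6. ~p1, w0
7. p3, w0
8. ~p3, w1
9. ~p1, w1
10. p3, w1
Accessibility: w0Rw0, w0Rw1, w1Rw1
Branch closes: p3 and ~p3 both at w1.
All branches of the tableau close; one closing branch shown above.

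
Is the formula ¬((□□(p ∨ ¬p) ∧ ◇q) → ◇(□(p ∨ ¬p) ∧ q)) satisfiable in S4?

1. ¬((□□(p ∨ ¬p) ∧ ◇q) → ◇(□(p ∨ ¬p) ∧ q)), w0
2. □□(p ∨ ¬p) ∧ ◇q, w0
3. ¬◇(□(p ∨ ¬p) ∧ q), w0
4. □□(p ∨ ¬p), w0
5. ◇q, w0
6. ¬(□(p ∨ ¬p) ∧ q), w0
7. □(p ∨ ¬p), w0
8. p ∨ ¬p, w0
9. ¬q, w0
10. ¬p, w0
11. q, w1
12. ¬(□(p ∨ ¬p) ∧ q), w1
13. □(p ∨ ¬p), w1
14. p ∨ ¬p, w1
15. ¬□(p ∨ ¬p), w1
16. ¬p, w1
17. ¬(p ∨ ¬p), w2
18. ¬p, w2
19. p, w2
Accessibility: w0Rw0, w0Rw1, w0Rw2, w1Rw1, w1Rw2, w2Rw2
Branch closes: p and ¬p both at w2.
Every branch closes; the branch above is one of them.

No, unsatisfiable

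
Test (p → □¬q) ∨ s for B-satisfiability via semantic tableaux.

1. (p → □¬q) ∨ s, 0
2. s, 0
Accessibility: 0R0

Satisfiable (open branch found)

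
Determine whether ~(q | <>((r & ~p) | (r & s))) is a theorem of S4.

Not valid

Tableau for the negation q | <>((r & ~p) | (r & s)):
1. q | <>((r & ~p) | (r & s)), w0
2. <>((r & ~p) | (r & s)), w0
3. (r & ~p) | (r & s), w1
4. r & s, w1
5. r, w1
6. s, w1
Accessibility: w0Rw0, w0Rw1, w1Rw1
The negation has an open branch (countermodel exists).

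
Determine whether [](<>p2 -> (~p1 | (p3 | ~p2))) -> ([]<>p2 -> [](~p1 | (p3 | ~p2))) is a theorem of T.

Tableau for the negation ~([](<>p2 -> (~p1 | (p3 | ~p2))) -> ([]<>p2 -> [](~p1 | (p3 | ~p2)))):
1. ~([](<>p2 -> (~p1 | (p3 | ~p2))) -> ([]<>p2 -> [](~p1 | (p3 | ~p2)))), 0
2. [](<>p2 -> (~p1 | (p3 | ~p2))), 0   [~->-rule on 1]
3. ~([]<>p2 -> [](~p1 | (p3 | ~p2))), 0   [~->-rule on 1]
4. []<>p2, 0   [~->-rule on 3]
5. ~[](~p1 | (p3 | ~p2)), 0   [~->-rule on 3]
6. <>p2 -> (~p1 | (p3 | ~p2)), 0   [[]-rule on 2 via 0R0]
7. <>p2, 0   [[]-rule on 4 via 0R0]
8. ~p1 | (p3 | ~p2), 0   [->-rule on 6 (branches; this branch)]
9. p3 | ~p2, 0   [|-rule on 8 (branches; this branch)]
10. ~p2, 0   [|-rule on 9 (branches; this branch)]
11. ~(~p1 | (p3 | ~p2)), 1   [~[]-rule on 5: fresh world 1, 0R1]
12. p1, 1   [~|-rule on 11]
13. ~(p3 | ~p2), 1   [~|-rule on 11]
14. ~p3, 1   [~|-rule on 13]
15. p2, 1   [~|-rule on 13]
16. <>p2 -> (~p1 | (p3 | ~p2)), 1   [[]-rule on 2 via 0R1]
17. <>p2, 1   [[]-rule on 4 via 0R1]
18. ~p1 | (p3 | ~p2), 1   [->-rule on 16 (branches; this branch)]
19. p3 | ~p2, 1   [|-rule on 18 (branches; this branch)]
20. ~p2, 1   [|-rule on 19 (branches; this branch)]
Accessibility: 0R0, 0R1, 1R1
Branch closes: p2 and ~p2 both at 1.
Every branch of the negation's tableau closes; the branch above is one of them.

Valid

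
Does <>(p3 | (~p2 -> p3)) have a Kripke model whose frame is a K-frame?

1. <>(p3 | (~p2 -> p3)), w0
2. p3 | (~p2 -> p3), w1
3. ~p2 -> p3, w1
4. p3, w1
Accessibility: w0Rw1

Satisfiable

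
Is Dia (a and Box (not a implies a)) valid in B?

Tableau for the negation not Dia (a and Box (not a implies a)):
1. not Dia (a and Box (not a implies a)), w0
2. not (a and Box (not a implies a)), w0
3. not Box (not a implies a), w0
4. not (not a implies a), w1
5. not a, w1
6. not (a and Box (not a implies a)), w1
7. not Box (not a implies a), w1
8. not (not a implies a), w2
9. not a, w2
Accessibility: w0Rw0, w0Rw1, w1Rw0, w1Rw1, w1Rw2, w2Rw1, w2Rw2
The negation has an open branch (countermodel exists).

Not valid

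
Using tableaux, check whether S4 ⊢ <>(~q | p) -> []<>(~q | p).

Tableau for the negation ~(<>(~q | p) -> []<>(~q | p)):
1. ~(<>(~q | p) -> []<>(~q | p)), 0
2. <>(~q | p), 0   [~->-rule on 1]
3. ~[]<>(~q | p), 0   [~->-rule on 1]
4. ~q | p, 1   [<>-rule on 2: fresh world 1, 0R1]
5. p, 1   [|-rule on 4 (branches; this branch)]
6. ~<>(~q | p), 2   [~[]-rule on 3: fresh world 2, 0R2]
7. ~(~q | p), 2   [~<>-rule on 6 via 2R2]
8. q, 2   [~|-rule on 7]
9. ~p, 2   [~|-rule on 7]
Accessibility: 0R0, 0R1, 0R2, 1R1, 2R2
The negation has an open branch (countermodel exists).

No, not valid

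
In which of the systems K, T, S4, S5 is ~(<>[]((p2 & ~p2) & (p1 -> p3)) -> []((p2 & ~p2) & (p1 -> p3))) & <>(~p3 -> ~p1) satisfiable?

K-tableau for the formula:
1. ~(<>[]((p2 & ~p2) & (p1 -> p3)) -> []((p2 & ~p2) & (p1 -> p3))) & <>(~p3 -> ~p1), w0
2. ~(<>[]((p2 & ~p2) & (p1 -> p3)) -> []((p2 & ~p2) & (p1 -> p3))), w0
3. <>(~p3 -> ~p1), w0
4. <>[]((p2 & ~p2) & (p1 -> p3)), w0
5. ~[]((p2 & ~p2) & (p1 -> p3)), w0
6. ~p3 -> ~p1, w1
7. ~p1, w1
8. []((p2 & ~p2) & (p1 -> p3)), w2
9. ~((p2 & ~p2) & (p1 -> p3)), w3
10. ~(p1 -> p3), w3
11. p1, w3
12. ~p3, w3
Accessibility: w0Rw1, w0Rw2, w0Rw3
Complete open branch: satisfiable in K.
T-tableau for the formula:
1. ~(<>[]((p2 & ~p2) & (p1 -> p3)) -> []((p2 & ~p2) & (p1 -> p3))) & <>(~p3 -> ~p1), w0
2. ~(<>[]((p2 & ~p2) & (p1 -> p3)) -> []((p2 & ~p2) & (p1 -> p3))), w0
3. <>(~p3 -> ~p1), w0
4. <>[]((p2 & ~p2) & (p1 -> p3)), w0
5. ~[]((p2 & ~p2) & (p1 -> p3)), w0
6. ~p3 -> ~p1, w1
7. ~p1, w1
8. []((p2 & ~p2) & (p1 -> p3)), w2
9. (p2 & ~p2) & (p1 -> p3), w2
10. p2 & ~p2, w2
11. p1 -> p3, w2
12. p2, w2
13. ~p2, w2
Accessibility: w0Rw0, w0Rw1, w0Rw2, w1Rw1, w2Rw2
Branch closes: p2 and ~p2 both at w2.
Every branch closes (one shown): unsatisfiable in T, hence also in S4, S5 (every S4/S5-frame is a T-frame).

K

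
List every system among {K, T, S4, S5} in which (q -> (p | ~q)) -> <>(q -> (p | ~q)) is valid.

T-tableau for the negation ~((q -> (p | ~q)) -> <>(q -> (p | ~q))):
1. ~((q -> (p | ~q)) -> <>(q -> (p | ~q))), w0
2. q -> (p | ~q), w0
3. ~<>(q -> (p | ~q)), w0
4. ~(q -> (p | ~q)), w0
5. q, w0
6. ~(p | ~q), w0
7. ~p, w0
8. p | ~q, w0
9. ~q, w0
Accessibility: w0Rw0
Branch closes: q and ~q both at w0.
Every branch closes (one shown): valid in T, hence also in S4, S5 (every theorem of T is a theorem of S4 and S5).
K-tableau for the negation ~((q -> (p | ~q)) -> <>(q -> (p | ~q))):
1. ~((q -> (p | ~q)) -> <>(q -> (p | ~q))), w0
2. q -> (p | ~q), w0
3. ~<>(q -> (p | ~q)), w0
4. p | ~q, w0
5. ~q, w0
Complete open branch: countermodel on a K-frame, so not valid in K.

T, S4, S5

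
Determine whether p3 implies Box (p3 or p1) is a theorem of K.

No, not valid

Tableau for the negation not (p3 implies Box (p3 or p1)):
1. not (p3 implies Box (p3 or p1)), 0
2. p3, 0   [neg-implies-rule on 1]
3. not Box (p3 or p1), 0   [neg-implies-rule on 1]
4. not (p3 or p1), 1   [neg-Box-rule on 3: fresh world 1, 0R1]
5. not p3, 1   [neg-or-rule on 4]
6. not p1, 1   [neg-or-rule on 4]
Accessibility: 0R1
The negation has an open branch (countermodel exists).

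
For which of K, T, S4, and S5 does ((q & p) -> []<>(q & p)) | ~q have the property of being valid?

S5

S4-tableau for the negation ~(((q & p) -> []<>(q & p)) | ~q):
1. ~(((q & p) -> []<>(q & p)) | ~q), w0
2. ~((q & p) -> []<>(q & p)), w0
3. q, w0
4. q & p, w0
5. ~[]<>(q & p), w0
6. p, w0
7. ~<>(q & p), w1
8. ~(q & p), w1
9. ~p, w1
Accessibility: w0Rw0, w0Rw1, w1Rw1
Complete open branch: countermodel on an S4-frame, so not valid in S4, nor in K, T (the same frame is also a K-frame and a T-frame).
S5-tableau for the negation ~(((q & p) -> []<>(q & p)) | ~q):
1. ~(((q & p) -> []<>(q & p)) | ~q), w0
2. ~((q & p) -> []<>(q & p)), w0
3. q, w0
4. q & p, w0
5. ~[]<>(q & p), w0
6. p, w0
7. ~<>(q & p), w1
8. ~(q & p), w0
9. ~(q & p), w1
10. ~p, w0
Accessibility: w0Rw0, w0Rw1, w1Rw0, w1Rw1
Branch closes: p and ~p both at w0.
Every branch closes (one shown): valid in S5.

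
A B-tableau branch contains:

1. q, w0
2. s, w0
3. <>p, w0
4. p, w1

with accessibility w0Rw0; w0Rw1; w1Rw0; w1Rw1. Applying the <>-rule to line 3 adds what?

a fresh world w2 with w0Rw2, and p at w2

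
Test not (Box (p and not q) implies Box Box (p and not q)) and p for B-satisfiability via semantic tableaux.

Satisfiable

1. not (Box (p and not q) implies Box Box (p and not q)) and p, w0
2. not (Box (p and not q) implies Box Box (p and not q)), w0
3. p, w0
4. Box (p and not q), w0
5. not Box Box (p and not q), w0
6. p and not q, w0
7. not q, w0
8. not Box (p and not q), w1
9. p and not q, w1
10. p, w1
11. not q, w1
12. not (p and not q), w2
13. q, w2
Accessibility: w0Rw0, w0Rw1, w1Rw0, w1Rw1, w1Rw2, w2Rw1, w2Rw2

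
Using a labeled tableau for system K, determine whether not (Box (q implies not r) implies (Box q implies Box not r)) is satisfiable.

Unsatisfiable

1. not (Box (q implies not r) implies (Box q implies Box not r)), u
2. Box (q implies not r), u
3. not (Box q implies Box not r), u
4. Box q, u
5. not Box not r, u
6. r, v
7. q implies not r, v
8. q, v
9. not r, v
Accessibility: uRv
Branch closes: r and not r both at v.
(One branch shown.) All branches close.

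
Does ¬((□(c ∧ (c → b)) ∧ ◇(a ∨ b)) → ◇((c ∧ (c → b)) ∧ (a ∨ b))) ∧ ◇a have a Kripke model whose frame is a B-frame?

1. ¬((□(c ∧ (c → b)) ∧ ◇(a ∨ b)) → ◇((c ∧ (c → b)) ∧ (a ∨ b))) ∧ ◇a, 0
2. ¬((□(c ∧ (c → b)) ∧ ◇(a ∨ b)) → ◇((c ∧ (c → b)) ∧ (a ∨ b))), 0
3. ◇a, 0
4. □(c ∧ (c → b)) ∧ ◇(a ∨ b), 0
5. ¬◇((c ∧ (c → b)) ∧ (a ∨ b)), 0
6. □(c ∧ (c → b)), 0
7. ◇(a ∨ b), 0
8. ¬((c ∧ (c → b)) ∧ (a ∨ b)), 0
9. c ∧ (c → b), 0
10. c, 0
11. c → b, 0
12. ¬(c ∧ (c → b)), 0
13. b, 0
14. ¬(c → b), 0
15. ¬b, 0
Accessibility: 0R0
Branch closes: b and ¬b both at 0.
Every branch closes; the branch above is one of them.

Unsatisfiable (every branch closes)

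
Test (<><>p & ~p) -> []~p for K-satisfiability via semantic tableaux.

Satisfiable (open branch found)

1. (<><>p & ~p) -> []~p, u
2. []~p, u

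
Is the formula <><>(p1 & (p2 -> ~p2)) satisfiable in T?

Satisfiable

1. <><>(p1 & (p2 -> ~p2)), u
2. <>(p1 & (p2 -> ~p2)), v   [<>-rule on 1: fresh world v, uRv]
3. p1 & (p2 -> ~p2), w   [<>-rule on 2: fresh world w, vRw]
4. p1, w   [&-rule on 3]
5. p2 -> ~p2, w   [&-rule on 3]
6. ~p2, w   [->-rule on 5 (branches; this branch)]
Accessibility: uRu, uRv, vRv, vRw, wRw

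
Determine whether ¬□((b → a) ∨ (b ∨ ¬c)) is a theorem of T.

Tableau for the negation □((b → a) ∨ (b ∨ ¬c)):
1. □((b → a) ∨ (b ∨ ¬c)), u
2. (b → a) ∨ (b ∨ ¬c), u
3. b ∨ ¬c, u
4. ¬c, u
Accessibility: uRu
The negation has an open branch (countermodel exists).

Invalid (countermodel exists)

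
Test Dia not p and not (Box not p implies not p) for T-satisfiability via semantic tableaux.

Unsatisfiable

1. Dia not p and not (Box not p implies not p), u
2. Dia not p, u   [and-rule on 1]
3. not (Box not p implies not p), u   [and-rule on 1]
4. Box not p, u   [neg-implies-rule on 3]
5. p, u   [neg-implies-rule on 3]
6. not p, u   [Box-rule on 4 via uRu]
Accessibility: uRu
Branch closes: p and not p both at u.
Every branch closes; the branch above is one of them.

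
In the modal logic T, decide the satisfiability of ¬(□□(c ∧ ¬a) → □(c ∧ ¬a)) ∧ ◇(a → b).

Unsatisfiable

1. ¬(□□(c ∧ ¬a) → □(c ∧ ¬a)) ∧ ◇(a → b), u
2. ¬(□□(c ∧ ¬a) → □(c ∧ ¬a)), u
3. ◇(a → b), u
4. □□(c ∧ ¬a), u
5. ¬□(c ∧ ¬a), u
6. □(c ∧ ¬a), u
7. c ∧ ¬a, u
8. c, u
9. ¬a, u
10. a → b, v
11. □(c ∧ ¬a), v
12. c ∧ ¬a, v
13. c, v
14. ¬a, v
15. b, v
16. ¬(c ∧ ¬a), w
17. □(c ∧ ¬a), w
18. c ∧ ¬a, w
19. c, w
20. ¬a, w
21. a, w
Accessibility: uRu, uRv, uRw, vRv, wRw
Branch closes: a and ¬a both at w.
Every branch closes; the branch above is one of them.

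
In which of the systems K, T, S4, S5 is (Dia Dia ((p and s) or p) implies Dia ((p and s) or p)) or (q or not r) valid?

S4, S5

S4-tableau for the negation not ((Dia Dia ((p and s) or p) implies Dia ((p and s) or p)) or (q or not r)):
1. not ((Dia Dia ((p and s) or p) implies Dia ((p and s) or p)) or (q or not r)), w0
2. not (Dia Dia ((p and s) or p) implies Dia ((p and s) or p)), w0   [neg-or-rule on 1]
3. not (q or not r), w0   [neg-or-rule on 1]
4. Dia Dia ((p and s) or p), w0   [neg-implies-rule on 2]
5. not Dia ((p and s) or p), w0   [neg-implies-rule on 2]
6. not q, w0   [neg-or-rule on 3]
7. r, w0   [neg-or-rule on 3]
8. not ((p and s) or p), w0   [neg-Dia-rule on 5 via w0Rw0]
9. not (p and s), w0   [neg-or-rule on 8]
10. not p, w0   [neg-or-rule on 8]
11. not s, w0   [neg-and-rule on 9 (branches; this branch)]
12. Dia ((p and s) or p), w1   [Dia-rule on 4: fresh world w1, w0Rw1]
13. not ((p and s) or p), w1   [neg-Dia-rule on 5 via w0Rw1]
14. not (p and s), w1   [neg-or-rule on 13]
15. not p, w1   [neg-or-rule on 13]
16. not s, w1   [neg-and-rule on 14 (branches; this branch)]
17. (p and s) or p, w2   [Dia-rule on 12: fresh world w2, w1Rw2]
18. not ((p and s) or p), w2   [neg-Dia-rule on 5 via w0Rw2]
19. not (p and s), w2   [neg-or-rule on 18]
20. not p, w2   [neg-or-rule on 18]
21. p and s, w2   [or-rule on 17 (branches; this branch)]
22. p, w2   [and-rule on 21]
23. s, w2   [and-rule on 21]
Accessibility: w0Rw0, w0Rw1, w0Rw2, w1Rw1, w1Rw2, w2Rw2
Branch closes: p and not p both at w2.
Every branch closes (one shown): valid in S4, hence also in S5 (every theorem of S4 is a theorem of S5).
T-tableau for the negation not ((Dia Dia ((p and s) or p) implies Dia ((p and s) or p)) or (q or not r)):
1. not ((Dia Dia ((p and s) or p) implies Dia ((p and s) or p)) or (q or not r)), w0
2. not (Dia Dia ((p and s) or p) implies Dia ((p and s) or p)), w0   [neg-or-rule on 1]
3. not (q or not r), w0   [neg-or-rule on 1]
4. Dia Dia ((p and s) or p), w0   [neg-implies-rule on 2]
5. not Dia ((p and s) or p), w0   [neg-implies-rule on 2]
6. not q, w0   [neg-or-rule on 3]
7. r, w0   [neg-or-rule on 3]
8. not ((p and s) or p), w0   [neg-Dia-rule on 5 via w0Rw0]
9. not (p and s), w0   [neg-or-rule on 8]
10. not p, w0   [neg-or-rule on 8]
11. not s, w0   [neg-and-rule on 9 (branches; this branch)]
12. Dia ((p and s) or p), w1   [Dia-rule on 4: fresh world w1, w0Rw1]
13. not ((p and s) or p), w1   [neg-Dia-rule on 5 via w0Rw1]
14. not (p and s), w1   [neg-or-rule on 13]
15. not p, w1   [neg-or-rule on 13]
16. not s, w1   [neg-and-rule on 14 (branches; this branch)]
17. (p and s) or p, w2   [Dia-rule on 12: fresh world w2, w1Rw2]
18. p, w2   [or-rule on 17 (branches; this branch)]
Accessibility: w0Rw0, w0Rw1, w1Rw1, w1Rw2, w2Rw2
Complete open branch: countermodel on a T-frame, so not valid in T, nor in K (the same frame is also a K-frame).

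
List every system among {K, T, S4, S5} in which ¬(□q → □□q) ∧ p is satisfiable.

T-tableau for the formula:
1. ¬(□q → □□q) ∧ p, w0
2. ¬(□q → □□q), w0   [∧-rule on 1]
3. p, w0   [∧-rule on 1]
4. □q, w0   [¬→-rule on 2]
5. ¬□□q, w0   [¬→-rule on 2]
6. q, w0   [□-rule on 4 via w0Rw0]
7. ¬□q, w1   [¬□-rule on 5: fresh world w1, w0Rw1]
8. q, w1   [□-rule on 4 via w0Rw1]
9. ¬q, w2   [¬□-rule on 7: fresh world w2, w1Rw2]
Accessibility: w0Rw0, w0Rw1, w1Rw1, w1Rw2, w2Rw2
Complete open branch: satisfiable in T, hence also in K (this T-model is also a K-model).
S4-tableau for the formula:
1. ¬(□q → □□q) ∧ p, w0
2. ¬(□q → □□q), w0   [∧-rule on 1]
3. p, w0   [∧-rule on 1]
4. □q, w0   [¬→-rule on 2]
5. ¬□□q, w0   [¬→-rule on 2]
6. q, w0   [□-rule on 4 via w0Rw0]
7. ¬□q, w1   [¬□-rule on 5: fresh world w1, w0Rw1]
8. q, w1   [□-rule on 4 via w0Rw1]
9. ¬q, w2   [¬□-rule on 7: fresh world w2, w1Rw2]
10. q, w2   [□-rule on 4 via w0Rw2]
Accessibility: w0Rw0, w0Rw1, w0Rw2, w1Rw1, w1Rw2, w2Rw2
Branch closes: q and ¬q both at w2.
Every branch closes (one shown): unsatisfiable in S4, hence also in S5 (every S5-frame is an S4-frame).

K, T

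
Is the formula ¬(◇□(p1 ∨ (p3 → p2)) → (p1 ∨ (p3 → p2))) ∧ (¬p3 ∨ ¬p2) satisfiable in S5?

1. ¬(◇□(p1 ∨ (p3 → p2)) → (p1 ∨ (p3 → p2))) ∧ (¬p3 ∨ ¬p2), 0
2. ¬(◇□(p1 ∨ (p3 → p2)) → (p1 ∨ (p3 → p2))), 0
3. ¬p3 ∨ ¬p2, 0
4. ◇□(p1 ∨ (p3 → p2)), 0
5. ¬(p1 ∨ (p3 → p2)), 0
6. ¬p1, 0
7. ¬(p3 → p2), 0
8. p3, 0
9. ¬p2, 0
10. □(p1 ∨ (p3 → p2)), 1
11. p1 ∨ (p3 → p2), 0
12. p1 ∨ (p3 → p2), 1
13. p3 → p2, 0
14. p3 → p2, 1
15. p2, 0
Accessibility: 0R0, 0R1, 1R0, 1R1
Branch closes: p2 and ¬p2 both at 0.
Every branch closes; the branch above is one of them.

Unsatisfiable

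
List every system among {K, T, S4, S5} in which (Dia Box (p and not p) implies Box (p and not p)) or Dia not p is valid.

T-tableau for the negation not ((Dia Box (p and not p) implies Box (p and not p)) or Dia not p):
1. not ((Dia Box (p and not p) implies Box (p and not p)) or Dia not p), u
2. not (Dia Box (p and not p) implies Box (p and not p)), u
3. not Dia not p, u
4. Dia Box (p and not p), u
5. not Box (p and not p), u
6. p, u
7. Box (p and not p), v
8. p, v
9. p and not p, v
10. not p, v
Accessibility: uRu, uRv, vRv
Branch closes: p and not p both at v.
Every branch closes (one shown): valid in T, hence also in S4, S5 (every theorem of T is a theorem of S4 and S5).
K-tableau for the negation not ((Dia Box (p and not p) implies Box (p and not p)) or Dia not p):
1. not ((Dia Box (p and not p) implies Box (p and not p)) or Dia not p), u
2. not (Dia Box (p and not p) implies Box (p and not p)), u
3. not Dia not p, u
4. Dia Box (p and not p), u
5. not Box (p and not p), u
6. Box (p and not p), v
7. p, v
8. not (p and not p), w
9. p, w
Accessibility: uRv, uRw
Complete open branch: countermodel on a K-frame, so not valid in K.

T, S4, S5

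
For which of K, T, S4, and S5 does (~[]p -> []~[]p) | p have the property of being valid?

S5

S4-tableau for the negation ~((~[]p -> []~[]p) | p):
1. ~((~[]p -> []~[]p) | p), u
2. ~(~[]p -> []~[]p), u   [~|-rule on 1]
3. ~p, u   [~|-rule on 1]
4. ~[]p, u   [~->-rule on 2]
5. ~[]~[]p, u   [~->-rule on 2]
6. ~p, v   [~[]-rule on 4: fresh world v, uRv]
7. []p, w   [~[]-rule on 5: fresh world w, uRw]
8. p, w   [[]-rule on 7 via wRw]
Accessibility: uRu, uRv, uRw, vRv, wRw
Complete open branch: countermodel on an S4-frame, so not valid in S4, nor in K, T (the same frame is also a K-frame and a T-frame).
S5-tableau for the negation ~((~[]p -> []~[]p) | p):
1. ~((~[]p -> []~[]p) | p), u
2. ~(~[]p -> []~[]p), u   [~|-rule on 1]
3. ~p, u   [~|-rule on 1]
4. ~[]p, u   [~->-rule on 2]
5. ~[]~[]p, u   [~->-rule on 2]
6. ~p, v   [~[]-rule on 4: fresh world v, uRv]
7. []p, w   [~[]-rule on 5: fresh world w, uRw]
8. p, u   [[]-rule on 7 via wRu]
Accessibility: uRu, uRv, uRw, vRu, vRv, vRw, wRu, wRv, wRw
Branch closes: p and ~p both at u.
Every branch closes (one shown): valid in S5.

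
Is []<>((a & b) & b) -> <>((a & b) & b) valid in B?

Valid in B

Tableau for the negation ~([]<>((a & b) & b) -> <>((a & b) & b)):
1. ~([]<>((a & b) & b) -> <>((a & b) & b)), 0
2. []<>((a & b) & b), 0
3. ~<>((a & b) & b), 0
4. <>((a & b) & b), 0
5. ~((a & b) & b), 0
6. ~(a & b), 0
7. ~b, 0
8. (a & b) & b, 1
9. a & b, 1
10. b, 1
11. a, 1
12. <>((a & b) & b), 1
13. ~((a & b) & b), 1
14. ~(a & b), 1
15. ~b, 1
Accessibility: 0R0, 0R1, 1R0, 1R1
Branch closes: b and ~b both at 1.
Every branch of the negation's tableau closes; the branch above is one of them.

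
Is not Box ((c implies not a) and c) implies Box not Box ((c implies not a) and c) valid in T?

Tableau for the negation not (not Box ((c implies not a) and c) implies Box not Box ((c implies not a) and c)):
1. not (not Box ((c implies not a) and c) implies Box not Box ((c implies not a) and c)), 0
2. not Box ((c implies not a) and c), 0
3. not Box not Box ((c implies not a) and c), 0
4. not ((c implies not a) and c), 1
5. not c, 1
6. Box ((c implies not a) and c), 2
7. (c implies not a) and c, 2
8. c implies not a, 2
9. c, 2
10. not a, 2
Accessibility: 0R0, 0R1, 0R2, 1R1, 2R2
The negation has an open branch (countermodel exists).

Not valid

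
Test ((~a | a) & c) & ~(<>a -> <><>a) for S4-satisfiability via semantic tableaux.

1. ((~a | a) & c) & ~(<>a -> <><>a), 0
2. (~a | a) & c, 0
3. ~(<>a -> <><>a), 0
4. ~a | a, 0
5. c, 0
6. <>a, 0
7. ~<><>a, 0
8. ~<>a, 0
9. ~a, 0
10. a, 1
11. ~<>a, 1
12. ~a, 1
Accessibility: 0R0, 0R1, 1R1
Branch closes: a and ~a both at 1.
All branches of the tableau close; one closing branch shown above.

No, unsatisfiable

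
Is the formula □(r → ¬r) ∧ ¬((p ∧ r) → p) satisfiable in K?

Unsatisfiable

1. □(r → ¬r) ∧ ¬((p ∧ r) → p), 0
2. □(r → ¬r), 0   [∧-rule on 1]
3. ¬((p ∧ r) → p), 0   [∧-rule on 1]
4. p ∧ r, 0   [¬→-rule on 3]
5. ¬p, 0   [¬→-rule on 3]
6. p, 0   [∧-rule on 4]
7. r, 0   [∧-rule on 4]
Branch closes: p and ¬p both at 0.
All branches of the tableau close; one closing branch shown above.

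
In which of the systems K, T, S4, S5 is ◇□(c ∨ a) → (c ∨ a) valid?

S5

S4-tableau for the negation ¬(◇□(c ∨ a) → (c ∨ a)):
1. ¬(◇□(c ∨ a) → (c ∨ a)), u
2. ◇□(c ∨ a), u   [¬→-rule on 1]
3. ¬(c ∨ a), u   [¬→-rule on 1]
4. ¬c, u   [¬∨-rule on 3]
5. ¬a, u   [¬∨-rule on 3]
6. □(c ∨ a), v   [◇-rule on 2: fresh world v, uRv]
7. c ∨ a, v   [□-rule on 6 via vRv]
8. a, v   [∨-rule on 7 (branches; this branch)]
Accessibility: uRu, uRv, vRv
Complete open branch: countermodel on an S4-frame, so not valid in S4, nor in K, T (the same frame is also a K-frame and a T-frame).
S5-tableau for the negation ¬(◇□(c ∨ a) → (c ∨ a)):
1. ¬(◇□(c ∨ a) → (c ∨ a)), u
2. ◇□(c ∨ a), u   [¬→-rule on 1]
3. ¬(c ∨ a), u   [¬→-rule on 1]
4. ¬c, u   [¬∨-rule on 3]
5. ¬a, u   [¬∨-rule on 3]
6. □(c ∨ a), v   [◇-rule on 2: fresh world v, uRv]
7. c ∨ a, u   [□-rule on 6 via vRu]
8. c ∨ a, v   [□-rule on 6 via vRv]
9. a, u   [∨-rule on 7 (branches; this branch)]
Accessibility: uRu, uRv, vRu, vRv
Branch closes: a and ¬a both at u.
Every branch closes (one shown): valid in S5.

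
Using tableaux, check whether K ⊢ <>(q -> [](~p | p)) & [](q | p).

Tableau for the negation ~(<>(q -> [](~p | p)) & [](q | p)):
1. ~(<>(q -> [](~p | p)) & [](q | p)), u
2. ~[](q | p), u
3. ~(q | p), v
4. ~q, v
5. ~p, v
Accessibility: uRv
The negation has an open branch (countermodel exists).

No, not valid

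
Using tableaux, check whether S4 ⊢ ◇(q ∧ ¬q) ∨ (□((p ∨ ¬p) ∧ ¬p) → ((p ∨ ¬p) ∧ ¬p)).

Tableau for the negation ¬(◇(q ∧ ¬q) ∨ (□((p ∨ ¬p) ∧ ¬p) → ((p ∨ ¬p) ∧ ¬p))):
1. ¬(◇(q ∧ ¬q) ∨ (□((p ∨ ¬p) ∧ ¬p) → ((p ∨ ¬p) ∧ ¬p))), 0
2. ¬◇(q ∧ ¬q), 0   [¬∨-rule on 1]
3. ¬(□((p ∨ ¬p) ∧ ¬p) → ((p ∨ ¬p) ∧ ¬p)), 0   [¬∨-rule on 1]
4. □((p ∨ ¬p) ∧ ¬p), 0   [¬→-rule on 3]
5. ¬((p ∨ ¬p) ∧ ¬p), 0   [¬→-rule on 3]
6. ¬(q ∧ ¬q), 0   [¬◇-rule on 2 via 0R0]
7. (p ∨ ¬p) ∧ ¬p, 0   [□-rule on 4 via 0R0]
8. p ∨ ¬p, 0   [∧-rule on 7]
9. ¬p, 0   [∧-rule on 7]
10. ¬(p ∨ ¬p), 0   [¬∧-rule on 5 (branches; this branch)]
11. p, 0   [¬∨-rule on 10]
Accessibility: 0R0
Branch closes: p and ¬p both at 0.
Every branch of the negation's tableau closes; the branch above is one of them.

Valid in S4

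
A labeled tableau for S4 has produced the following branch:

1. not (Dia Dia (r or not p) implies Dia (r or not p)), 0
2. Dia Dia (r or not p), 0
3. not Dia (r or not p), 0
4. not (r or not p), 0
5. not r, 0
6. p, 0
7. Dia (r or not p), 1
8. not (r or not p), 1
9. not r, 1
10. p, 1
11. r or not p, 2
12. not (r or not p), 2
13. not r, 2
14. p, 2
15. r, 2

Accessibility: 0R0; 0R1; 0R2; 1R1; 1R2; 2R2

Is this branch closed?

Closed

Both r and not r appear at 2.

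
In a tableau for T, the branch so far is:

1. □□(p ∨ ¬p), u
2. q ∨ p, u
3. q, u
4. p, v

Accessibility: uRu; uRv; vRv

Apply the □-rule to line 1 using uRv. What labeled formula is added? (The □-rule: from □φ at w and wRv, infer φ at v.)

□(p ∨ ¬p), v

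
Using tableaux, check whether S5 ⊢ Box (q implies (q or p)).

Valid

Tableau for the negation not Box (q implies (q or p)):
1. not Box (q implies (q or p)), w0
2. not (q implies (q or p)), w1
3. q, w1
4. not (q or p), w1
5. not q, w1
6. not p, w1
Accessibility: w0Rw0, w0Rw1, w1Rw0, w1Rw1
Branch closes: q and not q both at w1.
All branches of the negation close; one closing branch shown above.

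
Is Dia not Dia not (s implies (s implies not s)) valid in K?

Tableau for the negation not Dia not Dia not (s implies (s implies not s)):
1. not Dia not Dia not (s implies (s implies not s)), 0
The negation has an open branch (countermodel exists).

Not valid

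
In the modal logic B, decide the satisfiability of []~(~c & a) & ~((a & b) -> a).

1. []~(~c & a) & ~((a & b) -> a), w0
2. []~(~c & a), w0   [&-rule on 1]
3. ~((a & b) -> a), w0   [&-rule on 1]
4. a & b, w0   [~->-rule on 3]
5. ~a, w0   [~->-rule on 3]
6. a, w0   [&-rule on 4]
7. b, w0   [&-rule on 4]
Accessibility: w0Rw0
Branch closes: a and ~a both at w0.
Every branch closes; the branch above is one of them.

No, unsatisfiable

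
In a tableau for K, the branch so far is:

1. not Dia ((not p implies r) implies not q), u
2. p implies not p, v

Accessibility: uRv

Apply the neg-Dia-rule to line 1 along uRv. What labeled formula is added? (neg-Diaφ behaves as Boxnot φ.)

neg-Diaφ behaves as Boxnot φ: propagate the negated body to each accessible world.

not ((not p implies r) implies not q), v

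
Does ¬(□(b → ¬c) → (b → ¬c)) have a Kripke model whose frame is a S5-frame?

1. ¬(□(b → ¬c) → (b → ¬c)), 0
2. □(b → ¬c), 0
3. ¬(b → ¬c), 0
4. b, 0
5. c, 0
6. b → ¬c, 0
7. ¬c, 0
Accessibility: 0R0
Branch closes: c and ¬c both at 0.
All branches of the tableau close; one closing branch shown above.

No, unsatisfiable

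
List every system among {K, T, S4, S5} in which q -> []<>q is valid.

S5

S4-tableau for the negation ~(q -> []<>q):
1. ~(q -> []<>q), 0
2. q, 0   [~->-rule on 1]
3. ~[]<>q, 0   [~->-rule on 1]
4. ~<>q, 1   [~[]-rule on 3: fresh world 1, 0R1]
5. ~q, 1   [~<>-rule on 4 via 1R1]
Accessibility: 0R0, 0R1, 1R1
Complete open branch: countermodel on an S4-frame, so not valid in S4, nor in K, T (the same frame is also a K-frame and a T-frame).
S5-tableau for the negation ~(q -> []<>q):
1. ~(q -> []<>q), 0
2. q, 0   [~->-rule on 1]
3. ~[]<>q, 0   [~->-rule on 1]
4. ~<>q, 1   [~[]-rule on 3: fresh world 1, 0R1]
5. ~q, 0   [~<>-rule on 4 via 1R0]
Accessibility: 0R0, 0R1, 1R0, 1R1
Branch closes: q and ~q both at 0.
Every branch closes (one shown): valid in S5.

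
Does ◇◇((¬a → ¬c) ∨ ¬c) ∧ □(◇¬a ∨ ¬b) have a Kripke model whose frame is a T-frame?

Satisfiable (open branch found)

1. ◇◇((¬a → ¬c) ∨ ¬c) ∧ □(◇¬a ∨ ¬b), 0
2. ◇◇((¬a → ¬c) ∨ ¬c), 0
3. □(◇¬a ∨ ¬b), 0
4. ◇¬a ∨ ¬b, 0
5. ¬b, 0
6. ◇((¬a → ¬c) ∨ ¬c), 1
7. ◇¬a ∨ ¬b, 1
8. ¬b, 1
9. (¬a → ¬c) ∨ ¬c, 2
10. ¬c, 2
Accessibility: 0R0, 0R1, 1R1, 1R2, 2R2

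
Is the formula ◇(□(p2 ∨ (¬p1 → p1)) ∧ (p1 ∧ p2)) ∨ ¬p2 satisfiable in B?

1. ◇(□(p2 ∨ (¬p1 → p1)) ∧ (p1 ∧ p2)) ∨ ¬p2, 0
2. ¬p2, 0   [∨-rule on 1 (branches; this branch)]
Accessibility: 0R0

Satisfiable (open branch found)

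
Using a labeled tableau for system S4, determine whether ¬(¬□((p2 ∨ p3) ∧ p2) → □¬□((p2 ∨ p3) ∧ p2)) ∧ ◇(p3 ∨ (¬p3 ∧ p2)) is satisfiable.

1. ¬(¬□((p2 ∨ p3) ∧ p2) → □¬□((p2 ∨ p3) ∧ p2)) ∧ ◇(p3 ∨ (¬p3 ∧ p2)), u
2. ¬(¬□((p2 ∨ p3) ∧ p2) → □¬□((p2 ∨ p3) ∧ p2)), u
3. ◇(p3 ∨ (¬p3 ∧ p2)), u
4. ¬□((p2 ∨ p3) ∧ p2), u
5. ¬□¬□((p2 ∨ p3) ∧ p2), u
6. p3 ∨ (¬p3 ∧ p2), v
7. ¬p3 ∧ p2, v
8. ¬p3, v
9. p2, v
10. ¬((p2 ∨ p3) ∧ p2), w
11. ¬p2, w
12. □((p2 ∨ p3) ∧ p2), x
13. (p2 ∨ p3) ∧ p2, x
14. p2 ∨ p3, x
15. p2, x
16. p3, x
Accessibility: uRu, uRv, uRw, uRx, vRv, wRw, xRx

Satisfiable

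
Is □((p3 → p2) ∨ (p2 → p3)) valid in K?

Tableau for the negation ¬□((p3 → p2) ∨ (p2 → p3)):
1. ¬□((p3 → p2) ∨ (p2 → p3)), u
2. ¬((p3 → p2) ∨ (p2 → p3)), v
3. ¬(p3 → p2), v
4. ¬(p2 → p3), v
5. p3, v
6. ¬p2, v
7. p2, v
8. ¬p3, v
Accessibility: uRv
Branch closes: p2 and ¬p2 both at v.
Every branch of the negation's tableau closes; the branch above is one of them.

Valid in K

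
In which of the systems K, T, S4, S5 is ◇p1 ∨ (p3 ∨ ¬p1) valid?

T, S4, S5

K-tableau for the negation ¬(◇p1 ∨ (p3 ∨ ¬p1)):
1. ¬(◇p1 ∨ (p3 ∨ ¬p1)), w0
2. ¬◇p1, w0
3. ¬(p3 ∨ ¬p1), w0
4. ¬p3, w0
5. p1, w0
Complete open branch: countermodel on a K-frame, so not valid in K.
T-tableau for the negation ¬(◇p1 ∨ (p3 ∨ ¬p1)):
1. ¬(◇p1 ∨ (p3 ∨ ¬p1)), w0
2. ¬◇p1, w0
3. ¬(p3 ∨ ¬p1), w0
4. ¬p3, w0
5. p1, w0
6. ¬p1, w0
Accessibility: w0Rw0
Branch closes: p1 and ¬p1 both at w0.
Every branch closes (one shown): valid in T, hence also in S4, S5 (every theorem of T is a theorem of S4 and S5).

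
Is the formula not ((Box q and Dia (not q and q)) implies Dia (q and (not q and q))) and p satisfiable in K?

Unsatisfiable (every branch closes)

1. not ((Box q and Dia (not q and q)) implies Dia (q and (not q and q))) and p, 0
2. not ((Box q and Dia (not q and q)) implies Dia (q and (not q and q))), 0   [and-rule on 1]
3. p, 0   [and-rule on 1]
4. Box q and Dia (not q and q), 0   [neg-implies-rule on 2]
5. not Dia (q and (not q and q)), 0   [neg-implies-rule on 2]
6. Box q, 0   [and-rule on 4]
7. Dia (not q and q), 0   [and-rule on 4]
8. not q and q, 1   [Dia-rule on 7: fresh world 1, 0R1]
9. not q, 1   [and-rule on 8]
10. q, 1   [and-rule on 8]
Accessibility: 0R1
Branch closes: q and not q both at 1.
Every branch closes; the branch above is one of them.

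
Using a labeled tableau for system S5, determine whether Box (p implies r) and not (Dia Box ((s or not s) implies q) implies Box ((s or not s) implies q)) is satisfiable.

1. Box (p implies r) and not (Dia Box ((s or not s) implies q) implies Box ((s or not s) implies q)), u
2. Box (p implies r), u   [and-rule on 1]
3. not (Dia Box ((s or not s) implies q) implies Box ((s or not s) implies q)), u   [and-rule on 1]
4. Dia Box ((s or not s) implies q), u   [neg-implies-rule on 3]
5. not Box ((s or not s) implies q), u   [neg-implies-rule on 3]
6. p implies r, u   [Box-rule on 2 via uRu]
7. r, u   [implies-rule on 6 (branches; this branch)]
8. Box ((s or not s) implies q), v   [Dia-rule on 4: fresh world v, uRv]
9. p implies r, v   [Box-rule on 2 via uRv]
10. (s or not s) implies q, u   [Box-rule on 8 via vRu]
11. (s or not s) implies q, v   [Box-rule on 8 via vRv]
12. r, v   [implies-rule on 9 (branches; this branch)]
13. q, u   [implies-rule on 10 (branches; this branch)]
14. q, v   [implies-rule on 11 (branches; this branch)]
15. not ((s or not s) implies q), w   [neg-Box-rule on 5: fresh world w, uRw]
16. s or not s, w   [neg-implies-rule on 15]
17. not q, w   [neg-implies-rule on 15]
18. p implies r, w   [Box-rule on 2 via uRw]
19. (s or not s) implies q, w   [Box-rule on 8 via vRw]
20. not s, w   [or-rule on 16 (branches; this branch)]
21. r, w   [implies-rule on 18 (branches; this branch)]
22. not (s or not s), w   [implies-rule on 19 (branches; this branch)]
23. s, w   [neg-or-rule on 22]
Accessibility: uRu, uRv, uRw, vRu, vRv, vRw, wRu, wRv, wRw
Branch closes: s and not s both at w.
All branches of the tableau close; one closing branch shown above.

No, unsatisfiable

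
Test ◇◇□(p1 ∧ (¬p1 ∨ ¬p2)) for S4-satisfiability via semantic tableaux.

Satisfiable

1. ◇◇□(p1 ∧ (¬p1 ∨ ¬p2)), u
2. ◇□(p1 ∧ (¬p1 ∨ ¬p2)), v   [◇-rule on 1: fresh world v, uRv]
3. □(p1 ∧ (¬p1 ∨ ¬p2)), w   [◇-rule on 2: fresh world w, vRw]
4. p1 ∧ (¬p1 ∨ ¬p2), w   [□-rule on 3 via wRw]
5. p1, w   [∧-rule on 4]
6. ¬p1 ∨ ¬p2, w   [∧-rule on 4]
7. ¬p2, w   [∨-rule on 6 (branches; this branch)]
Accessibility: uRu, uRv, uRw, vRv, vRw, wRw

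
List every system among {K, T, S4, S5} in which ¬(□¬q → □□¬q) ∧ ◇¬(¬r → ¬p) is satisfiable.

K, T

S4-tableau for the formula:
1. ¬(□¬q → □□¬q) ∧ ◇¬(¬r → ¬p), 0
2. ¬(□¬q → □□¬q), 0
3. ◇¬(¬r → ¬p), 0
4. □¬q, 0
5. ¬□□¬q, 0
6. ¬q, 0
7. ¬(¬r → ¬p), 1
8. ¬r, 1
9. p, 1
10. ¬q, 1
11. ¬□¬q, 2
12. ¬q, 2
13. q, 3
14. ¬q, 3
Accessibility: 0R0, 0R1, 0R2, 0R3, 1R1, 2R2, 2R3, 3R3
Branch closes: q and ¬q both at 3.
Every branch closes (one shown): unsatisfiable in S4, hence also in S5 (every S5-frame is an S4-frame).
T-tableau for the formula:
1. ¬(□¬q → □□¬q) ∧ ◇¬(¬r → ¬p), 0
2. ¬(□¬q → □□¬q), 0
3. ◇¬(¬r → ¬p), 0
4. □¬q, 0
5. ¬□□¬q, 0
6. ¬q, 0
7. ¬(¬r → ¬p), 1
8. ¬r, 1
9. p, 1
10. ¬q, 1
11. ¬□¬q, 2
12. ¬q, 2
13. q, 3
Accessibility: 0R0, 0R1, 0R2, 1R1, 2R2, 2R3, 3R3
Complete open branch: satisfiable in T, hence also in K (this T-model is also a K-model).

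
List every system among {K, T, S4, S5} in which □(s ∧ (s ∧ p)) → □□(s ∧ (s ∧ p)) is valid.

S4, S5

S4-tableau for the negation ¬(□(s ∧ (s ∧ p)) → □□(s ∧ (s ∧ p))):
1. ¬(□(s ∧ (s ∧ p)) → □□(s ∧ (s ∧ p))), w0
2. □(s ∧ (s ∧ p)), w0   [¬→-rule on 1]
3. ¬□□(s ∧ (s ∧ p)), w0   [¬→-rule on 1]
4. s ∧ (s ∧ p), w0   [□-rule on 2 via w0Rw0]
5. s, w0   [∧-rule on 4]
6. s ∧ p, w0   [∧-rule on 4]
7. p, w0   [∧-rule on 6]
8. ¬□(s ∧ (s ∧ p)), w1   [¬□-rule on 3: fresh world w1, w0Rw1]
9. s ∧ (s ∧ p), w1   [□-rule on 2 via w0Rw1]
10. s, w1   [∧-rule on 9]
11. s ∧ p, w1   [∧-rule on 9]
12. p, w1   [∧-rule on 11]
13. ¬(s ∧ (s ∧ p)), w2   [¬□-rule on 8: fresh world w2, w1Rw2]
14. s ∧ (s ∧ p), w2   [□-rule on 2 via w0Rw2]
15. s, w2   [∧-rule on 14]
16. s ∧ p, w2   [∧-rule on 14]
17. p, w2   [∧-rule on 16]
18. ¬(s ∧ p), w2   [¬∧-rule on 13 (branches; this branch)]
19. ¬p, w2   [¬∧-rule on 18 (branches; this branch)]
Accessibility: w0Rw0, w0Rw1, w0Rw2, w1Rw1, w1Rw2, w2Rw2
Branch closes: p and ¬p both at w2.
Every branch closes (one shown): valid in S4, hence also in S5 (every theorem of S4 is a theorem of S5).
T-tableau for the negation ¬(□(s ∧ (s ∧ p)) → □□(s ∧ (s ∧ p))):
1. ¬(□(s ∧ (s ∧ p)) → □□(s ∧ (s ∧ p))), w0
2. □(s ∧ (s ∧ p)), w0   [¬→-rule on 1]
3. ¬□□(s ∧ (s ∧ p)), w0   [¬→-rule on 1]
4. s ∧ (s ∧ p), w0   [□-rule on 2 via w0Rw0]
5. s, w0   [∧-rule on 4]
6. s ∧ p, w0   [∧-rule on 4]
7. p, w0   [∧-rule on 6]
8. ¬□(s ∧ (s ∧ p)), w1   [¬□-rule on 3: fresh world w1, w0Rw1]
9. s ∧ (s ∧ p), w1   [□-rule on 2 via w0Rw1]
10. s, w1   [∧-rule on 9]
11. s ∧ p, w1   [∧-rule on 9]
12. p, w1   [∧-rule on 11]
13. ¬(s ∧ (s ∧ p)), w2   [¬□-rule on 8: fresh world w2, w1Rw2]
14. ¬(s ∧ p), w2   [¬∧-rule on 13 (branches; this branch)]
15. ¬p, w2   [¬∧-rule on 14 (branches; this branch)]
Accessibility: w0Rw0, w0Rw1, w1Rw1, w1Rw2, w2Rw2
Complete open branch: countermodel on a T-frame, so not valid in T, nor in K (the same frame is also a K-frame).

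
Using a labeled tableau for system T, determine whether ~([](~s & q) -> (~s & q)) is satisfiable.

Unsatisfiable

1. ~([](~s & q) -> (~s & q)), 0
2. [](~s & q), 0
3. ~(~s & q), 0
4. ~s & q, 0
5. ~s, 0
6. q, 0
7. ~q, 0
Accessibility: 0R0
Branch closes: q and ~q both at 0.
Every branch closes; the branch above is one of them.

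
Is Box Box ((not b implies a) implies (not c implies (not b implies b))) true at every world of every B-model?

No, not valid

Tableau for the negation not Box Box ((not b implies a) implies (not c implies (not b implies b))):
1. not Box Box ((not b implies a) implies (not c implies (not b implies b))), u
2. not Box ((not b implies a) implies (not c implies (not b implies b))), v   [neg-Box-rule on 1: fresh world v, uRv]
3. not ((not b implies a) implies (not c implies (not b implies b))), w   [neg-Box-rule on 2: fresh world w, vRw]
4. not b implies a, w   [neg-implies-rule on 3]
5. not (not c implies (not b implies b)), w   [neg-implies-rule on 3]
6. not c, w   [neg-implies-rule on 5]
7. not (not b implies b), w   [neg-implies-rule on 5]
8. not b, w   [neg-implies-rule on 7]
9. a, w   [implies-rule on 4 (branches; this branch)]
Accessibility: uRu, uRv, vRu, vRv, vRw, wRv, wRw
The negation has an open branch (countermodel exists).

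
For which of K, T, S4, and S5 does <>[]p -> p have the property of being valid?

S5-tableau for the negation ~(<>[]p -> p):
1. ~(<>[]p -> p), w0
2. <>[]p, w0   [~->-rule on 1]
3. ~p, w0   [~->-rule on 1]
4. []p, w1   [<>-rule on 2: fresh world w1, w0Rw1]
5. p, w0   [[]-rule on 4 via w1Rw0]
Accessibility: w0Rw0, w0Rw1, w1Rw0, w1Rw1
Branch closes: p and ~p both at w0.
Every branch closes (one shown): valid in S5.
S4-tableau for the negation ~(<>[]p -> p):
1. ~(<>[]p -> p), w0
2. <>[]p, w0   [~->-rule on 1]
3. ~p, w0   [~->-rule on 1]
4. []p, w1   [<>-rule on 2: fresh world w1, w0Rw1]
5. p, w1   [[]-rule on 4 via w1Rw1]
Accessibility: w0Rw0, w0Rw1, w1Rw1
Complete open branch: countermodel on an S4-frame, so not valid in S4, nor in K, T (the same frame is also a K-frame and a T-frame).

S5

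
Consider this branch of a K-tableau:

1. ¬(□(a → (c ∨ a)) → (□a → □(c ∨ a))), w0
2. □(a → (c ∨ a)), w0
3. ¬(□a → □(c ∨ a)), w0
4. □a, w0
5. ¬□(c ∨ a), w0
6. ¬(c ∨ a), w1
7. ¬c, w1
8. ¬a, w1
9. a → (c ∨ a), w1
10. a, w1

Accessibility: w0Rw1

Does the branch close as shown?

Closed

Both a and ¬a appear at w1.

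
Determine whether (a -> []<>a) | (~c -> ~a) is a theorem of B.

Tableau for the negation ~((a -> []<>a) | (~c -> ~a)):
1. ~((a -> []<>a) | (~c -> ~a)), u
2. ~(a -> []<>a), u
3. ~(~c -> ~a), u
4. a, u
5. ~[]<>a, u
6. ~c, u
7. ~<>a, v
8. ~a, u
Accessibility: uRu, uRv, vRu, vRv
Branch closes: a and ~a both at u.
All branches of the negation close; one closing branch shown above.

Valid in B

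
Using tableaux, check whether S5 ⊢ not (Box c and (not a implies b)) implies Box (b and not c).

Tableau for the negation not (not (Box c and (not a implies b)) implies Box (b and not c)):
1. not (not (Box c and (not a implies b)) implies Box (b and not c)), u
2. not (Box c and (not a implies b)), u
3. not Box (b and not c), u
4. not (not a implies b), u
5. not a, u
6. not b, u
7. not (b and not c), v
8. c, v
Accessibility: uRu, uRv, vRu, vRv
The negation has an open branch (countermodel exists).

Invalid (countermodel exists)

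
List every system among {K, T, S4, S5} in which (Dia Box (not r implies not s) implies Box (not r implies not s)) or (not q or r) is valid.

S4-tableau for the negation not ((Dia Box (not r implies not s) implies Box (not r implies not s)) or (not q or r)):
1. not ((Dia Box (not r implies not s) implies Box (not r implies not s)) or (not q or r)), w0
2. not (Dia Box (not r implies not s) implies Box (not r implies not s)), w0
3. not (not q or r), w0
4. Dia Box (not r implies not s), w0
5. not Box (not r implies not s), w0
6. q, w0
7. not r, w0
8. Box (not r implies not s), w1
9. not r implies not s, w1
10. not s, w1
11. not (not r implies not s), w2
12. not r, w2
13. s, w2
Accessibility: w0Rw0, w0Rw1, w0Rw2, w1Rw1, w2Rw2
Complete open branch: countermodel on an S4-frame, so not valid in S4, nor in K, T (the same frame is also a K-frame and a T-frame).
S5-tableau for the negation not ((Dia Box (not r implies not s) implies Box (not r implies not s)) or (not q or r)):
1. not ((Dia Box (not r implies not s) implies Box (not r implies not s)) or (not q or r)), w0
2. not (Dia Box (not r implies not s) implies Box (not r implies not s)), w0
3. not (not q or r), w0
4. Dia Box (not r implies not s), w0
5. not Box (not r implies not s), w0
6. q, w0
7. not r, w0
8. Box (not r implies not s), w1
9. not r implies not s, w0
10. not r implies not s, w1
11. not s, w0
12. not s, w1
13. not (not r implies not s), w2
14. not r, w2
15. s, w2
16. not r implies not s, w2
17. not s, w2
Accessibility: w0Rw0, w0Rw1, w0Rw2, w1Rw0, w1Rw1, w1Rw2, w2Rw0, w2Rw1, w2Rw2
Branch closes: s and not s both at w2.
Every branch closes (one shown): valid in S5.

S5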